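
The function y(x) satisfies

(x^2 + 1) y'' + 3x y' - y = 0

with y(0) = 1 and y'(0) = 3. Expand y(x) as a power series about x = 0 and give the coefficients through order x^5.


Ansatz: y(x) = sum_{n>=0} a_n x^n, so y'(x) = sum_{n>=1} n a_n x^(n-1) and y''(x) = sum_{n>=2} n(n-1) a_n x^(n-2).
Substitute into P(x) y'' + Q(x) y' + R(x) y = 0 with P(x) = x^2 + 1, Q(x) = 3x, R(x) = -1, and match powers of x.
Initial conditions: a_0 = 1, a_1 = 3.
Setting the coefficient of each power of x to zero and solving order by order (substituting the coefficients already found):
  x^0: 2 a_2 - a_0 = 0  ->  2 a_2 = a_0 = 1  ->  a_2 = 1/2
  x^1: 6 a_3 + 2 a_1 = 0  ->  6 a_3 = -2 a_1 = -6  ->  a_3 = -1
  x^2: 12 a_4 + 7 a_2 = 0  ->  12 a_4 = -7 a_2 = -7/2  ->  a_4 = -7/24
  x^3: 20 a_5 + 14 a_3 = 0  ->  20 a_5 = -14 a_3 = 14  ->  a_5 = 7/10
Truncated series: y(x) = 1 + 3 x + (1/2) x^2 - x^3 - (7/24) x^4 + (7/10) x^5 + O(x^6).

a_0 = 1; a_1 = 3; a_2 = 1/2; a_3 = -1; a_4 = -7/24; a_5 = 7/10


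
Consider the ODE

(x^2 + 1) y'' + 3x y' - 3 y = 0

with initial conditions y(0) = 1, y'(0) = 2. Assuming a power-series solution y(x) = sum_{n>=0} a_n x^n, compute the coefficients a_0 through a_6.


Ansatz: y(x) = sum_{n>=0} a_n x^n, so y'(x) = sum_{n>=1} n a_n x^(n-1) and y''(x) = sum_{n>=2} n(n-1) a_n x^(n-2).
Substitute into P(x) y'' + Q(x) y' + R(x) y = 0 with P(x) = x^2 + 1, Q(x) = 3x, R(x) = -3, and match powers of x.
Initial conditions: a_0 = 1, a_1 = 2.
Setting the coefficient of each power of x to zero and solving order by order (substituting the coefficients already found):
  x^0: 2 a_2 - 3 a_0 = 0  ->  2 a_2 = 3 a_0 = 3  ->  a_2 = 3/2
  x^1: 6 a_3 = 0  ->  a_3 = 0
  x^2: 12 a_4 + 5 a_2 = 0  ->  12 a_4 = -5 a_2 = -15/2  ->  a_4 = -5/8
  x^3: 20 a_5 + 12 a_3 = 0  ->  20 a_5 = -12 a_3 = 0  ->  a_5 = 0
  x^4: 30 a_6 + 21 a_4 = 0  ->  30 a_6 = -21 a_4 = 105/8  ->  a_6 = 7/16
Truncated series: y(x) = 1 + 2 x + (3/2) x^2 - (5/8) x^4 + (7/16) x^6 + O(x^7).

a_0 = 1; a_1 = 2; a_2 = 3/2; a_3 = 0; a_4 = -5/8; a_5 = 0; a_6 = 7/16


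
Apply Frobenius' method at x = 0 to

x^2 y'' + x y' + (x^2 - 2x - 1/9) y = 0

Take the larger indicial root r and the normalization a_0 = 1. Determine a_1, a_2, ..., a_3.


Write in Frobenius form y'' + (p(x)/x) y' + (q(x)/x^2) y = 0:
  p(x) = 1,  q(x) = x^2 - 2x - 1/9.
Indicial equation: r(r-1) + (1) r + (-1/9) = 0 -> roots r_1 = 1/3, r_2 = -1/3.
Take r = r_1 = 1/3. Let y(x) = x^r sum_{n>=0} a_n x^n with a_0 = 1.
Substitute y = x^r sum a_n x^n and match x^{r+n}. The recurrence is
  D(n) a_n - 2 a_{n-1} + 1 a_{n-2} = 0,  where D(n) = (r+n)(r+n-1) + (1)(r+n) + (-1/9).
  a_n = [2 a_{n-1} - 1 a_{n-2}] / D(n).
Since the indicial polynomial factors as (r - r_1)(r - r_2), D(n) = (r_1 + n - r_1)(r_1 + n - r_2) = n(n + 2/3).
Evaluating step by step (a_0 = 1):
  n = 1: D(1) = 1(1 + 2/3) = 5/3; numerator = 2(1) = 2; a_1 = (2)/(5/3) = 6/5
  n = 2: D(2) = 2(2 + 2/3) = 16/3; numerator = 2(6/5) - 1(1) = 7/5; a_2 = (7/5)/(16/3) = 21/80
  n = 3: D(3) = 3(3 + 2/3) = 11; numerator = 2(21/80) - 1(6/5) = -27/40; a_3 = (-27/40)/(11) = -27/440

r = 1/3; a_0 = 1; a_1 = 6/5; a_2 = 21/80; a_3 = -27/440


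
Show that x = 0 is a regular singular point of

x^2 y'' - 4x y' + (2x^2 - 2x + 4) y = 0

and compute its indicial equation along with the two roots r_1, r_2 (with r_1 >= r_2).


Divide by x^2 to reach normal form y'' + P_1(x) y' + P_2(x) y = 0 with P_1(x) = -4/x and P_2(x) = 2 - 2/x + 4/x^2.
x = 0 is a singular point because the y'-coefficient -4/x has a pole at x = 0 and the y-coefficient 2 - 2/x + 4/x^2 has a pole at x = 0.
It is a regular singular point because x P_1(x) = p(x) = -4 and x^2 P_2(x) = q(x) = 2x^2 - 2x + 4 are polynomials, hence analytic at x = 0.
p(0) = -4,  q(0) = 4.
Indicial equation: r(r-1) + p(0) r + q(0) = 0, i.e. r^2 + (p(0) - 1) r + q(0) = 0, i.e. r^2 - 5 r + 4 = 0.
Discriminant: (-5)^2 - 4(4) = 9, so r = (5 ± 3)/2.
Solving: r_1 = 4, r_2 = 1.

indicial: r^2 - 5 r + 4 = 0; roots r_1 = 4, r_2 = 1


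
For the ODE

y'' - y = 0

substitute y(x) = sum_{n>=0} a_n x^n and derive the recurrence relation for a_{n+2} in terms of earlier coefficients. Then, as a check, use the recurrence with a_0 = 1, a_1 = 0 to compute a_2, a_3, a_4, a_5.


Substitute y = sum_n a_n x^n into y'' + (const) y = 0.
y''(x) = sum_{n>=0} (n+2)(n+1) a_{n+2} x^n.
The ODE becomes sum_n [(n+2)(n+1) a_{n+2} - 1 a_n] x^n = 0.
Setting each coefficient to zero gives the recurrence:
  (n+2)(n+1) a_{n+2} - 1 a_n = 0,
  a_{n+2} = 1 / ((n+1)(n+2)) a_n.

Check with a_0 = 1, a_1 = 0 (apply the recurrence for n = 0, 1, 2, 3): a_0 = 1, a_1 = 0, a_2 = 1/2, a_3 = 0, a_4 = 1/24, a_5 = 0.

a_{n+2} = 1/((n+1)(n+2)) * a_n; check: a_0 = 1, a_1 = 0, a_2 = 1/2, a_3 = 0, a_4 = 1/24, a_5 = 0


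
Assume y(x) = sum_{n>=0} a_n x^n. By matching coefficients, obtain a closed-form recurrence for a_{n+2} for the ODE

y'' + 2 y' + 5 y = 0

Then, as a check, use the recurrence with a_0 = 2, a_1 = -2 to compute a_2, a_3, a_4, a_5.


Substitute y = sum_n a_n x^n.
y''(x) has coefficient (n+2)(n+1) a_{n+2} at x^n;
2 y'(x) has coefficient 2 (n+1) a_{n+1} at x^n;
5 y(x) has coefficient 5 a_n at x^n.
Matching x^n: (n+2)(n+1) a_{n+2} + 2 (n+1) a_{n+1} + 5 a_n = 0.
Thus a_{n+2} = [-2 (n+1) a_{n+1} - 5 a_n] / ((n+1)(n+2)).

Check with a_0 = 2, a_1 = -2 (apply the recurrence for n = 0, 1, 2, 3): a_0 = 2, a_1 = -2, a_2 = -3, a_3 = 11/3, a_4 = -7/12, a_5 = -41/60.

a_(n+2) = [-2 (n+1) a_(n+1) - 5 a_n] / ((n+1)(n+2)); check: a_0 = 2, a_1 = -2, a_2 = -3, a_3 = 11/3, a_4 = -7/12, a_5 = -41/60


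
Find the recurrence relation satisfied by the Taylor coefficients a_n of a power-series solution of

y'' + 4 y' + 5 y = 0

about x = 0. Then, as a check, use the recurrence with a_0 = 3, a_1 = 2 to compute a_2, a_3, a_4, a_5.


Substitute y = sum_n a_n x^n.
y''(x) has coefficient (n+2)(n+1) a_{n+2} at x^n;
4 y'(x) has coefficient 4 (n+1) a_{n+1} at x^n;
5 y(x) has coefficient 5 a_n at x^n.
Matching x^n: (n+2)(n+1) a_{n+2} + 4 (n+1) a_{n+1} + 5 a_n = 0.
Thus a_{n+2} = [-4 (n+1) a_{n+1} - 5 a_n] / ((n+1)(n+2)).

Check with a_0 = 3, a_1 = 2 (apply the recurrence for n = 0, 1, 2, 3): a_0 = 3, a_1 = 2, a_2 = -23/2, a_3 = 41/3, a_4 = -71/8, a_5 = 221/60.

a_(n+2) = [-4 (n+1) a_(n+1) - 5 a_n] / ((n+1)(n+2)); check: a_0 = 3, a_1 = 2, a_2 = -23/2, a_3 = 41/3, a_4 = -71/8, a_5 = 221/60


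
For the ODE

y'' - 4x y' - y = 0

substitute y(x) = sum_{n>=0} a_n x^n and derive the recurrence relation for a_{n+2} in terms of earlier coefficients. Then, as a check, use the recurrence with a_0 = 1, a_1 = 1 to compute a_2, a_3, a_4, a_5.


Substitute y = sum_n a_n x^n.
y''(x) has coefficient (n+2)(n+1) a_{n+2} at x^n;
-4 x y'(x) has coefficient -4 n a_n at x^n (shift);
-y(x) has coefficient -1 a_n at x^n.
Matching x^n: (n+2)(n+1) a_{n+2} + (-4n - 1) a_n = 0.
Thus a_{n+2} = (4n + 1) / ((n+1)(n+2)) * a_n.

Check with a_0 = 1, a_1 = 1 (apply the recurrence for n = 0, 1, 2, 3): a_0 = 1, a_1 = 1, a_2 = 1/2, a_3 = 5/6, a_4 = 3/8, a_5 = 13/24.

a_(n+2) = (4n + 1) / ((n+1)(n+2)) * a_n; check: a_0 = 1, a_1 = 1, a_2 = 1/2, a_3 = 5/6, a_4 = 3/8, a_5 = 13/24


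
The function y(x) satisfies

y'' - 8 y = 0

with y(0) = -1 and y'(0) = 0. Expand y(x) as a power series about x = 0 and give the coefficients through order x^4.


Ansatz: y(x) = sum_{n>=0} a_n x^n, so y'(x) = sum_{n>=1} n a_n x^(n-1) and y''(x) = sum_{n>=2} n(n-1) a_n x^(n-2).
Substitute into P(x) y'' + Q(x) y' + R(x) y = 0 with P(x) = 1, Q(x) = 0, R(x) = -8, and match powers of x.
Initial conditions: a_0 = -1, a_1 = 0.
Setting the coefficient of each power of x to zero and solving order by order (substituting the coefficients already found):
  x^0: 2 a_2 - 8 a_0 = 0  ->  2 a_2 = 8 a_0 = -8  ->  a_2 = -4
  x^1: 6 a_3 - 8 a_1 = 0  ->  6 a_3 = 8 a_1 = 0  ->  a_3 = 0
  x^2: 12 a_4 - 8 a_2 = 0  ->  12 a_4 = 8 a_2 = -32  ->  a_4 = -8/3
Truncated series: y(x) = -1 - 4 x^2 - (8/3) x^4 + O(x^5).

a_0 = -1; a_1 = 0; a_2 = -4; a_3 = 0; a_4 = -8/3


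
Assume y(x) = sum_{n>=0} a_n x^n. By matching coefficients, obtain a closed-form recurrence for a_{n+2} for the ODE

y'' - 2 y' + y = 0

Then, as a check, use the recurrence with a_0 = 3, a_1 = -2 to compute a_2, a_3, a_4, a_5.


Substitute y = sum_n a_n x^n.
y''(x) has coefficient (n+2)(n+1) a_{n+2} at x^n;
-2 y'(x) has coefficient -2 (n+1) a_{n+1} at x^n;
y(x) has coefficient 1 a_n at x^n.
Matching x^n: (n+2)(n+1) a_{n+2} - 2 (n+1) a_{n+1} + 1 a_n = 0.
Thus a_{n+2} = [2 (n+1) a_{n+1} - 1 a_n] / ((n+1)(n+2)).

Check with a_0 = 3, a_1 = -2 (apply the recurrence for n = 0, 1, 2, 3): a_0 = 3, a_1 = -2, a_2 = -7/2, a_3 = -2, a_4 = -17/24, a_5 = -11/60.

a_(n+2) = [2 (n+1) a_(n+1) - 1 a_n] / ((n+1)(n+2)); check: a_0 = 3, a_1 = -2, a_2 = -7/2, a_3 = -2, a_4 = -17/24, a_5 = -11/60


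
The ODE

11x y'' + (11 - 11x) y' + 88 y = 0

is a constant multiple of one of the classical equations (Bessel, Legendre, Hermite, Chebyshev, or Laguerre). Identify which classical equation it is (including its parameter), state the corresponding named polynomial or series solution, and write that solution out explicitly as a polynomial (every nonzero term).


All three coefficients share the factor 11; dividing through by 11 gives  x y'' + (1 - x) y' + 8 y = 0.
This matches the Laguerre equation x y'' + (1 - x) y' + n y = 0 with n = 8; the polynomial solution is L_8(x).
With y = sum_k a_k x^k, matching x^k gives (k+1)k a_{k+1} + (k+1) a_{k+1} - k a_k + n a_k = 0, i.e. (k+1)^2 a_{k+1} = (k - n) a_k = (k - 8) a_k. The right side vanishes at k = 8, so the series terminates at degree 8.
Standard normalization L_n(0) = 1 gives a_0 = 1. Work upward with a_{k+1} = (k - 8) a_k / (k+1)^2:
  a_1 = (0 - 8)(1) / 1^2 = -8/1 = -8
  a_2 = (1 - 8)(-8) / 2^2 = 56/4 = 14
  a_3 = (2 - 8)(14) / 3^2 = -84/9 = -28/3
  a_4 = (3 - 8)(-28/3) / 4^2 = (140/3)/16 = 35/12
  a_5 = (4 - 8)(35/12) / 5^2 = (-35/3)/25 = -7/15
  a_6 = (5 - 8)(-7/15) / 6^2 = (7/5)/36 = 7/180
  a_7 = (6 - 8)(7/180) / 7^2 = (-7/90)/49 = -1/630
  a_8 = (7 - 8)(-1/630) / 8^2 = (1/630)/64 = 1/40320
Hence L_8(x) = x^8/40320 - x^7/630 + 7 x^6/180 - 7 x^5/15 + 35 x^4/12 - 28 x^3/3 + 14 x^2 - 8 x + 1.

L_8(x); series = x^8/40320 - x^7/630 + 7 x^6/180 - 7 x^5/15 + 35 x^4/12 - 28 x^3/3 + 14 x^2 - 8 x + 1


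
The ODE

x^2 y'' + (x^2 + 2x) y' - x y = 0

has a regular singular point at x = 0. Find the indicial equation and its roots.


Divide by x^2 to reach normal form y'' + P_1(x) y' + P_2(x) y = 0 with P_1(x) = 1 + 2/x and P_2(x) = -1/x.
x = 0 is a singular point because the y'-coefficient 1 + 2/x has a pole at x = 0 and the y-coefficient -1/x has a pole at x = 0.
It is a regular singular point because x P_1(x) = p(x) = x + 2 and x^2 P_2(x) = q(x) = -x are polynomials, hence analytic at x = 0.
p(0) = 2,  q(0) = 0.
Indicial equation: r(r-1) + p(0) r + q(0) = 0, i.e. r^2 + (p(0) - 1) r + q(0) = 0, i.e. r^2 + 1 r = 0.
Discriminant: (1)^2 - 4(0) = 1, so r = (-1 ± 1)/2.
Solving: r_1 = 0, r_2 = -1.

indicial: r^2 + 1 r = 0; roots r_1 = 0, r_2 = -1


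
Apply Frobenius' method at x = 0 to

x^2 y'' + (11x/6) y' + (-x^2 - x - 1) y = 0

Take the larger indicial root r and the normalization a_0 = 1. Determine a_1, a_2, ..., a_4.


Write in Frobenius form y'' + (p(x)/x) y' + (q(x)/x^2) y = 0:
  p(x) = 11/6,  q(x) = -x^2 - x - 1.
Indicial equation: r(r-1) + (11/6) r + (-1) = 0 -> roots r_1 = 2/3, r_2 = -3/2.
Take r = r_1 = 2/3. Let y(x) = x^r sum_{n>=0} a_n x^n with a_0 = 1.
Substitute y = x^r sum a_n x^n and match x^{r+n}. The recurrence is
  D(n) a_n - 1 a_{n-1} - 1 a_{n-2} = 0,  where D(n) = (r+n)(r+n-1) + (11/6)(r+n) + (-1).
  a_n = [1 a_{n-1} + 1 a_{n-2}] / D(n).
Since the indicial polynomial factors as (r - r_1)(r - r_2), D(n) = (r_1 + n - r_1)(r_1 + n - r_2) = n(n + 13/6).
Evaluating step by step (a_0 = 1):
  n = 1: D(1) = 1(1 + 13/6) = 19/6; numerator = 1(1) = 1; a_1 = (1)/(19/6) = 6/19
  n = 2: D(2) = 2(2 + 13/6) = 25/3; numerator = 1(6/19) + 1(1) = 25/19; a_2 = (25/19)/(25/3) = 3/19
  n = 3: D(3) = 3(3 + 13/6) = 31/2; numerator = 1(3/19) + 1(6/19) = 9/19; a_3 = (9/19)/(31/2) = 18/589
  n = 4: D(4) = 4(4 + 13/6) = 74/3; numerator = 1(18/589) + 1(3/19) = 111/589; a_4 = (111/589)/(74/3) = 9/1178

r = 2/3; a_0 = 1; a_1 = 6/19; a_2 = 3/19; a_3 = 18/589; a_4 = 9/1178


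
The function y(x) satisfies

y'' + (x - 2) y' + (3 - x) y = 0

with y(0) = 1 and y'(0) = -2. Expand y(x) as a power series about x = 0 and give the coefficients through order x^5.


Ansatz: y(x) = sum_{n>=0} a_n x^n, so y'(x) = sum_{n>=1} n a_n x^(n-1) and y''(x) = sum_{n>=2} n(n-1) a_n x^(n-2).
Substitute into P(x) y'' + Q(x) y' + R(x) y = 0 with P(x) = 1, Q(x) = x - 2, R(x) = 3 - x, and match powers of x.
Initial conditions: a_0 = 1, a_1 = -2.
Setting the coefficient of each power of x to zero and solving order by order (substituting the coefficients already found):
  x^0: 2 a_2 - 2 a_1 + 3 a_0 = 0  ->  2 a_2 = 2 a_1 - 3 a_0 = -7  ->  a_2 = -7/2
  x^1: 6 a_3 - 4 a_2 + 4 a_1 - a_0 = 0  ->  6 a_3 = 4 a_2 - 4 a_1 + a_0 = -5  ->  a_3 = -5/6
  x^2: 12 a_4 - 6 a_3 + 5 a_2 - a_1 = 0  ->  12 a_4 = 6 a_3 - 5 a_2 + a_1 = 21/2  ->  a_4 = 7/8
  x^3: 20 a_5 - 8 a_4 + 6 a_3 - a_2 = 0  ->  20 a_5 = 8 a_4 - 6 a_3 + a_2 = 17/2  ->  a_5 = 17/40
Truncated series: y(x) = 1 - 2 x - (7/2) x^2 - (5/6) x^3 + (7/8) x^4 + (17/40) x^5 + O(x^6).

a_0 = 1; a_1 = -2; a_2 = -7/2; a_3 = -5/6; a_4 = 7/8; a_5 = 17/40


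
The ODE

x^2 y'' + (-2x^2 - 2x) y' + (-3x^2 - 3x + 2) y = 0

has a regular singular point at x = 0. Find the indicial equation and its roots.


Divide by x^2 to reach normal form y'' + P_1(x) y' + P_2(x) y = 0 with P_1(x) = -2 - 2/x and P_2(x) = -3 - 3/x + 2/x^2.
x = 0 is a singular point because the y'-coefficient -2 - 2/x has a pole at x = 0 and the y-coefficient -3 - 3/x + 2/x^2 has a pole at x = 0.
It is a regular singular point because x P_1(x) = p(x) = -2x - 2 and x^2 P_2(x) = q(x) = -3x^2 - 3x + 2 are polynomials, hence analytic at x = 0.
p(0) = -2,  q(0) = 2.
Indicial equation: r(r-1) + p(0) r + q(0) = 0, i.e. r^2 + (p(0) - 1) r + q(0) = 0, i.e. r^2 - 3 r + 2 = 0.
Discriminant: (-3)^2 - 4(2) = 1, so r = (3 ± 1)/2.
Solving: r_1 = 2, r_2 = 1.

indicial: r^2 - 3 r + 2 = 0; roots r_1 = 2, r_2 = 1


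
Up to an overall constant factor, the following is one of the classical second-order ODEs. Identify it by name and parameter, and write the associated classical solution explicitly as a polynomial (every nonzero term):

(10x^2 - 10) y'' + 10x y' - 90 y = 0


All three coefficients share the factor -10; dividing through by -10 gives  (1 - x^2) y'' - x y' + 9 y = 0.
This matches the Chebyshev equation (1 - x^2) y'' - x y' + n^2 y = 0 (note the -x y' term, not -2x y') with n^2 = 9, so n = 3; the polynomial solution is T_3(x).
With y = sum_k a_k x^k, matching x^k gives (k+2)(k+1) a_{k+2} = (k^2 - n^2) a_k = (k - 3)(k + 3) a_k. The right side vanishes at k = 3, so the series with the parity of 3 terminates at degree 3.
Standard normalization: leading coefficient of T_n is 2^(n-1), so a_3 = 2^2 = 4. Work downward with a_k = (k+1)(k+2) a_{k+2} / ((k - 3)(k + 3)):
  a_1 = (2)(3)(4) / ((1 - 3)(1 + 3)) = 24/(-8) = -3
Hence T_3(x) = 4 x^3 - 3 x.

T_3(x); series = 4 x^3 - 3 x


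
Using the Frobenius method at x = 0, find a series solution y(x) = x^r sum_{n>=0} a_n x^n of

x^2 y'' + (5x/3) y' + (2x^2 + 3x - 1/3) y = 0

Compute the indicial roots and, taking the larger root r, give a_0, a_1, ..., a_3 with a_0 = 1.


Write in Frobenius form y'' + (p(x)/x) y' + (q(x)/x^2) y = 0:
  p(x) = 5/3,  q(x) = 2x^2 + 3x - 1/3.
Indicial equation: r(r-1) + (5/3) r + (-1/3) = 0 -> roots r_1 = 1/3, r_2 = -1.
Take r = r_1 = 1/3. Let y(x) = x^r sum_{n>=0} a_n x^n with a_0 = 1.
Substitute y = x^r sum a_n x^n and match x^{r+n}. The recurrence is
  D(n) a_n + 3 a_{n-1} + 2 a_{n-2} = 0,  where D(n) = (r+n)(r+n-1) + (5/3)(r+n) + (-1/3).
  a_n = [-3 a_{n-1} - 2 a_{n-2}] / D(n).
Since the indicial polynomial factors as (r - r_1)(r - r_2), D(n) = (r_1 + n - r_1)(r_1 + n - r_2) = n(n + 4/3).
Evaluating step by step (a_0 = 1):
  n = 1: D(1) = 1(1 + 4/3) = 7/3; numerator = -3(1) = -3; a_1 = (-3)/(7/3) = -9/7
  n = 2: D(2) = 2(2 + 4/3) = 20/3; numerator = -3(-9/7) - 2(1) = 13/7; a_2 = (13/7)/(20/3) = 39/140
  n = 3: D(3) = 3(3 + 4/3) = 13; numerator = -3(39/140) - 2(-9/7) = 243/140; a_3 = (243/140)/(13) = 243/1820

r = 1/3; a_0 = 1; a_1 = -9/7; a_2 = 39/140; a_3 = 243/1820


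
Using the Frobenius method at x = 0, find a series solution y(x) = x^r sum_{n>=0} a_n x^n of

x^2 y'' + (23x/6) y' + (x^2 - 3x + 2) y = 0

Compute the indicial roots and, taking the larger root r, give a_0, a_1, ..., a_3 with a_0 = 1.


Write in Frobenius form y'' + (p(x)/x) y' + (q(x)/x^2) y = 0:
  p(x) = 23/6,  q(x) = x^2 - 3x + 2.
Indicial equation: r(r-1) + (23/6) r + (2) = 0 -> roots r_1 = -4/3, r_2 = -3/2.
Take r = r_1 = -4/3. Let y(x) = x^r sum_{n>=0} a_n x^n with a_0 = 1.
Substitute y = x^r sum a_n x^n and match x^{r+n}. The recurrence is
  D(n) a_n - 3 a_{n-1} + 1 a_{n-2} = 0,  where D(n) = (r+n)(r+n-1) + (23/6)(r+n) + (2).
  a_n = [3 a_{n-1} - 1 a_{n-2}] / D(n).
Since the indicial polynomial factors as (r - r_1)(r - r_2), D(n) = (r_1 + n - r_1)(r_1 + n - r_2) = n(n + 1/6).
Evaluating step by step (a_0 = 1):
  n = 1: D(1) = 1(1 + 1/6) = 7/6; numerator = 3(1) = 3; a_1 = (3)/(7/6) = 18/7
  n = 2: D(2) = 2(2 + 1/6) = 13/3; numerator = 3(18/7) - 1(1) = 47/7; a_2 = (47/7)/(13/3) = 141/91
  n = 3: D(3) = 3(3 + 1/6) = 19/2; numerator = 3(141/91) - 1(18/7) = 27/13; a_3 = (27/13)/(19/2) = 54/247

r = -4/3; a_0 = 1; a_1 = 18/7; a_2 = 141/91; a_3 = 54/247


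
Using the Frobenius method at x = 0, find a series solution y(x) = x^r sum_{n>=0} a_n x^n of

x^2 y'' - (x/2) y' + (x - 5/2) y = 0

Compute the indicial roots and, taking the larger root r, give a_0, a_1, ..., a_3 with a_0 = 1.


Write in Frobenius form y'' + (p(x)/x) y' + (q(x)/x^2) y = 0:
  p(x) = -1/2,  q(x) = x - 5/2.
Indicial equation: r(r-1) + (-1/2) r + (-5/2) = 0 -> roots r_1 = 5/2, r_2 = -1.
Take r = r_1 = 5/2. Let y(x) = x^r sum_{n>=0} a_n x^n with a_0 = 1.
Substitute y = x^r sum a_n x^n and match x^{r+n}. The recurrence is
  D(n) a_n + 1 a_{n-1} = 0,  where D(n) = (r+n)(r+n-1) + (-1/2)(r+n) + (-5/2).
  a_n = -1 / D(n) * a_{n-1}.
Since the indicial polynomial factors as (r - r_1)(r - r_2), D(n) = (r_1 + n - r_1)(r_1 + n - r_2) = n(n + 7/2).
Evaluating step by step (a_0 = 1):
  n = 1: D(1) = 1(1 + 7/2) = 9/2; numerator = -1(1) = -1; a_1 = (-1)/(9/2) = -2/9
  n = 2: D(2) = 2(2 + 7/2) = 11; numerator = -1(-2/9) = 2/9; a_2 = (2/9)/(11) = 2/99
  n = 3: D(3) = 3(3 + 7/2) = 39/2; numerator = -1(2/99) = -2/99; a_3 = (-2/99)/(39/2) = -4/3861

r = 5/2; a_0 = 1; a_1 = -2/9; a_2 = 2/99; a_3 = -4/3861


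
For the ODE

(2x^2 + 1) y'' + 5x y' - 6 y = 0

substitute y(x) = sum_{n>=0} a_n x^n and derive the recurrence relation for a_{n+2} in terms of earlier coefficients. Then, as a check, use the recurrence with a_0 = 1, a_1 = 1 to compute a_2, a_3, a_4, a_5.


Substitute y = sum_n a_n x^n.
(1 + 2 x^2) y'' contributes (n+2)(n+1) a_{n+2} + 2 n(n-1) a_n at x^n.
5 x y'(x) contributes 5 n a_n at x^n.
-6 y(x) contributes -6 a_n at x^n.
Matching x^n: (n+2)(n+1) a_{n+2} + (2 n(n-1) + 5 n - 6) a_n = 0.
Thus a_{n+2} = (-2 n(n-1) - 5 n + 6) / ((n+1)(n+2)) * a_n.

Check with a_0 = 1, a_1 = 1 (apply the recurrence for n = 0, 1, 2, 3): a_0 = 1, a_1 = 1, a_2 = 3, a_3 = 1/6, a_4 = -2, a_5 = -7/40.

a_(n+2) = (-2 n(n-1) - 5 n + 6) / ((n+1)(n+2)) * a_n; check: a_0 = 1, a_1 = 1, a_2 = 3, a_3 = 1/6, a_4 = -2, a_5 = -7/40


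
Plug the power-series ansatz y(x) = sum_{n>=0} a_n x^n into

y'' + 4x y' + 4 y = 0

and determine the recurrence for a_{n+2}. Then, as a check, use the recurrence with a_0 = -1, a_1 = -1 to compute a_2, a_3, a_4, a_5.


Substitute y = sum_n a_n x^n.
y''(x) has coefficient (n+2)(n+1) a_{n+2} at x^n;
4 x y'(x) has coefficient 4 n a_n at x^n (shift);
4 y(x) has coefficient 4 a_n at x^n.
Matching x^n: (n+2)(n+1) a_{n+2} + (4n + 4) a_n = 0.
Thus a_{n+2} = (-4n - 4) / ((n+1)(n+2)) * a_n.

Check with a_0 = -1, a_1 = -1 (apply the recurrence for n = 0, 1, 2, 3): a_0 = -1, a_1 = -1, a_2 = 2, a_3 = 4/3, a_4 = -2, a_5 = -16/15.

a_(n+2) = (-4n - 4) / ((n+1)(n+2)) * a_n; check: a_0 = -1, a_1 = -1, a_2 = 2, a_3 = 4/3, a_4 = -2, a_5 = -16/15


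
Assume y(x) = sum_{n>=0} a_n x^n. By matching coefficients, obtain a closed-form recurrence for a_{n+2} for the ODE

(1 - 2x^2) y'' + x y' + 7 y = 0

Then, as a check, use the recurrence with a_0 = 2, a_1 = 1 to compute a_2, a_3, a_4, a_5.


Substitute y = sum_n a_n x^n.
(1 - 2 x^2) y'' contributes (n+2)(n+1) a_{n+2} - 2 n(n-1) a_n at x^n.
x y'(x) contributes n a_n at x^n.
7 y(x) contributes 7 a_n at x^n.
Matching x^n: (n+2)(n+1) a_{n+2} + (-2 n(n-1) + n + 7) a_n = 0.
Thus a_{n+2} = (2 n(n-1) - n - 7) / ((n+1)(n+2)) * a_n.

Check with a_0 = 2, a_1 = 1 (apply the recurrence for n = 0, 1, 2, 3): a_0 = 2, a_1 = 1, a_2 = -7, a_3 = -4/3, a_4 = 35/12, a_5 = -2/15.

a_(n+2) = (2 n(n-1) - n - 7) / ((n+1)(n+2)) * a_n; check: a_0 = 2, a_1 = 1, a_2 = -7, a_3 = -4/3, a_4 = 35/12, a_5 = -2/15


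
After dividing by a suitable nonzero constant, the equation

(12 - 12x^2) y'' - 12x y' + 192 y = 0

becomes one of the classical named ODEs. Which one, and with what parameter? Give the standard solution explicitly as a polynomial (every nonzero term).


All three coefficients share the factor 12; dividing through by 12 gives  (1 - x^2) y'' - x y' + 16 y = 0.
This matches the Chebyshev equation (1 - x^2) y'' - x y' + n^2 y = 0 (note the -x y' term, not -2x y') with n^2 = 16, so n = 4; the polynomial solution is T_4(x).
With y = sum_k a_k x^k, matching x^k gives (k+2)(k+1) a_{k+2} = (k^2 - n^2) a_k = (k - 4)(k + 4) a_k. The right side vanishes at k = 4, so the series with the parity of 4 terminates at degree 4.
Standard normalization: leading coefficient of T_n is 2^(n-1), so a_4 = 2^3 = 8. Work downward with a_k = (k+1)(k+2) a_{k+2} / ((k - 4)(k + 4)):
  a_2 = (3)(4)(8) / ((2 - 4)(2 + 4)) = 96/(-12) = -8
  a_0 = (1)(2)(-8) / ((0 - 4)(0 + 4)) = -16/(-16) = 1
Hence T_4(x) = 8 x^4 - 8 x^2 + 1.

T_4(x); series = 8 x^4 - 8 x^2 + 1


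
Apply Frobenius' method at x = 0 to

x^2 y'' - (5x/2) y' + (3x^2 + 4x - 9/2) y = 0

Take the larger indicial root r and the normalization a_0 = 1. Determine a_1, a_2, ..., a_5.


Write in Frobenius form y'' + (p(x)/x) y' + (q(x)/x^2) y = 0:
  p(x) = -5/2,  q(x) = 3x^2 + 4x - 9/2.
Indicial equation: r(r-1) + (-5/2) r + (-9/2) = 0 -> roots r_1 = 9/2, r_2 = -1.
Take r = r_1 = 9/2. Let y(x) = x^r sum_{n>=0} a_n x^n with a_0 = 1.
Substitute y = x^r sum a_n x^n and match x^{r+n}. The recurrence is
  D(n) a_n + 4 a_{n-1} + 3 a_{n-2} = 0,  where D(n) = (r+n)(r+n-1) + (-5/2)(r+n) + (-9/2).
  a_n = [-4 a_{n-1} - 3 a_{n-2}] / D(n).
Since the indicial polynomial factors as (r - r_1)(r - r_2), D(n) = (r_1 + n - r_1)(r_1 + n - r_2) = n(n + 11/2).
Evaluating step by step (a_0 = 1):
  n = 1: D(1) = 1(1 + 11/2) = 13/2; numerator = -4(1) = -4; a_1 = (-4)/(13/2) = -8/13
  n = 2: D(2) = 2(2 + 11/2) = 15; numerator = -4(-8/13) - 3(1) = -7/13; a_2 = (-7/13)/(15) = -7/195
  n = 3: D(3) = 3(3 + 11/2) = 51/2; numerator = -4(-7/195) - 3(-8/13) = 388/195; a_3 = (388/195)/(51/2) = 776/9945
  n = 4: D(4) = 4(4 + 11/2) = 38; numerator = -4(776/9945) - 3(-7/195) = -2033/9945; a_4 = (-2033/9945)/(38) = -107/19890
  n = 5: D(5) = 5(5 + 11/2) = 105/2; numerator = -4(-107/19890) - 3(776/9945) = -2114/9945; a_5 = (-2114/9945)/(105/2) = -604/149175

r = 9/2; a_0 = 1; a_1 = -8/13; a_2 = -7/195; a_3 = 776/9945; a_4 = -107/19890; a_5 = -604/149175


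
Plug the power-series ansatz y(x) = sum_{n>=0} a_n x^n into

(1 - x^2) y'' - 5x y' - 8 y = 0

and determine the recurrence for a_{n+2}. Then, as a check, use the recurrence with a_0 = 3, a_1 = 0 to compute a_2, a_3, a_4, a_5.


Substitute y = sum_n a_n x^n.
(1 - 1 x^2) y'' contributes (n+2)(n+1) a_{n+2} - n(n-1) a_n at x^n.
-5 x y'(x) contributes -5 n a_n at x^n.
-8 y(x) contributes -8 a_n at x^n.
Matching x^n: (n+2)(n+1) a_{n+2} + (-n(n-1) - 5 n - 8) a_n = 0.
Thus a_{n+2} = (n(n-1) + 5 n + 8) / ((n+1)(n+2)) * a_n.

Check with a_0 = 3, a_1 = 0 (apply the recurrence for n = 0, 1, 2, 3): a_0 = 3, a_1 = 0, a_2 = 12, a_3 = 0, a_4 = 20, a_5 = 0.

a_(n+2) = (n(n-1) + 5 n + 8) / ((n+1)(n+2)) * a_n; check: a_0 = 3, a_1 = 0, a_2 = 12, a_3 = 0, a_4 = 20, a_5 = 0


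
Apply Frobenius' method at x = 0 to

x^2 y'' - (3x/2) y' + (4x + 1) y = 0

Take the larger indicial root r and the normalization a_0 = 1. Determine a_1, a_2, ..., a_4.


Write in Frobenius form y'' + (p(x)/x) y' + (q(x)/x^2) y = 0:
  p(x) = -3/2,  q(x) = 4x + 1.
Indicial equation: r(r-1) + (-3/2) r + (1) = 0 -> roots r_1 = 2, r_2 = 1/2.
Take r = r_1 = 2. Let y(x) = x^r sum_{n>=0} a_n x^n with a_0 = 1.
Substitute y = x^r sum a_n x^n and match x^{r+n}. The recurrence is
  D(n) a_n + 4 a_{n-1} = 0,  where D(n) = (r+n)(r+n-1) + (-3/2)(r+n) + (1).
  a_n = -4 / D(n) * a_{n-1}.
Since the indicial polynomial factors as (r - r_1)(r - r_2), D(n) = (r_1 + n - r_1)(r_1 + n - r_2) = n(n + 3/2).
Evaluating step by step (a_0 = 1):
  n = 1: D(1) = 1(1 + 3/2) = 5/2; numerator = -4(1) = -4; a_1 = (-4)/(5/2) = -8/5
  n = 2: D(2) = 2(2 + 3/2) = 7; numerator = -4(-8/5) = 32/5; a_2 = (32/5)/(7) = 32/35
  n = 3: D(3) = 3(3 + 3/2) = 27/2; numerator = -4(32/35) = -128/35; a_3 = (-128/35)/(27/2) = -256/945
  n = 4: D(4) = 4(4 + 3/2) = 22; numerator = -4(-256/945) = 1024/945; a_4 = (1024/945)/(22) = 512/10395

r = 2; a_0 = 1; a_1 = -8/5; a_2 = 32/35; a_3 = -256/945; a_4 = 512/10395


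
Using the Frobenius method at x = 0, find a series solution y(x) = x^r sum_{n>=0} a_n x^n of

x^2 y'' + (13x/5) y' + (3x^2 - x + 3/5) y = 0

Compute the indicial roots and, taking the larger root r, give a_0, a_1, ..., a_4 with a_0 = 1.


Write in Frobenius form y'' + (p(x)/x) y' + (q(x)/x^2) y = 0:
  p(x) = 13/5,  q(x) = 3x^2 - x + 3/5.
Indicial equation: r(r-1) + (13/5) r + (3/5) = 0 -> roots r_1 = -3/5, r_2 = -1.
Take r = r_1 = -3/5. Let y(x) = x^r sum_{n>=0} a_n x^n with a_0 = 1.
Substitute y = x^r sum a_n x^n and match x^{r+n}. The recurrence is
  D(n) a_n - 1 a_{n-1} + 3 a_{n-2} = 0,  where D(n) = (r+n)(r+n-1) + (13/5)(r+n) + (3/5).
  a_n = [1 a_{n-1} - 3 a_{n-2}] / D(n).
Since the indicial polynomial factors as (r - r_1)(r - r_2), D(n) = (r_1 + n - r_1)(r_1 + n - r_2) = n(n + 2/5).
Evaluating step by step (a_0 = 1):
  n = 1: D(1) = 1(1 + 2/5) = 7/5; numerator = 1(1) = 1; a_1 = (1)/(7/5) = 5/7
  n = 2: D(2) = 2(2 + 2/5) = 24/5; numerator = 1(5/7) - 3(1) = -16/7; a_2 = (-16/7)/(24/5) = -10/21
  n = 3: D(3) = 3(3 + 2/5) = 51/5; numerator = 1(-10/21) - 3(5/7) = -55/21; a_3 = (-55/21)/(51/5) = -275/1071
  n = 4: D(4) = 4(4 + 2/5) = 88/5; numerator = 1(-275/1071) - 3(-10/21) = 1255/1071; a_4 = (1255/1071)/(88/5) = 6275/94248

r = -3/5; a_0 = 1; a_1 = 5/7; a_2 = -10/21; a_3 = -275/1071; a_4 = 6275/94248


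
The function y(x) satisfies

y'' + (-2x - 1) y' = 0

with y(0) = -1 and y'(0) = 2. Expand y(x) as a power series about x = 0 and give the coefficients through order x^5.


Ansatz: y(x) = sum_{n>=0} a_n x^n, so y'(x) = sum_{n>=1} n a_n x^(n-1) and y''(x) = sum_{n>=2} n(n-1) a_n x^(n-2).
Substitute into P(x) y'' + Q(x) y' + R(x) y = 0 with P(x) = 1, Q(x) = -2x - 1, R(x) = 0, and match powers of x.
Initial conditions: a_0 = -1, a_1 = 2.
Setting the coefficient of each power of x to zero and solving order by order (substituting the coefficients already found):
  x^0: 2 a_2 - a_1 = 0  ->  2 a_2 = a_1 = 2  ->  a_2 = 1
  x^1: 6 a_3 - 2 a_2 - 2 a_1 = 0  ->  6 a_3 = 2 a_2 + 2 a_1 = 6  ->  a_3 = 1
  x^2: 12 a_4 - 3 a_3 - 4 a_2 = 0  ->  12 a_4 = 3 a_3 + 4 a_2 = 7  ->  a_4 = 7/12
  x^3: 20 a_5 - 4 a_4 - 6 a_3 = 0  ->  20 a_5 = 4 a_4 + 6 a_3 = 25/3  ->  a_5 = 5/12
Truncated series: y(x) = -1 + 2 x + x^2 + x^3 + (7/12) x^4 + (5/12) x^5 + O(x^6).

a_0 = -1; a_1 = 2; a_2 = 1; a_3 = 1; a_4 = 7/12; a_5 = 5/12


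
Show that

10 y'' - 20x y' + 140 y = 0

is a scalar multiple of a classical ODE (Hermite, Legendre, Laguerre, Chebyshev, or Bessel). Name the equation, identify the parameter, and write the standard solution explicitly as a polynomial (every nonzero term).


All three coefficients share the factor 10; dividing through by 10 gives  y'' - 2x y' + 14 y = 0.
This matches the Hermite equation y'' - 2x y' + 2n y = 0 with 2n = 14, so n = 7; the polynomial solution is H_7(x).
With y = sum_k a_k x^k, matching x^k gives (k+2)(k+1) a_{k+2} = 2(k - n) a_k = 2(k - 7) a_k. The right side vanishes at k = 7, so the series with the parity of 7 terminates at degree 7.
Standard normalization: leading coefficient of H_n is 2^n, so a_7 = 2^7 = 128. Work downward with a_k = (k+1)(k+2) a_{k+2} / (2(k - n)):
  a_5 = (6)(7)(128) / (2(5 - 7)) = 5376/(-4) = -1344
  a_3 = (4)(5)(-1344) / (2(3 - 7)) = -26880/(-8) = 3360
  a_1 = (2)(3)(3360) / (2(1 - 7)) = 20160/(-12) = -1680
Hence H_7(x) = 128 x^7 - 1344 x^5 + 3360 x^3 - 1680 x.

H_7(x); series = 128 x^7 - 1344 x^5 + 3360 x^3 - 1680 x


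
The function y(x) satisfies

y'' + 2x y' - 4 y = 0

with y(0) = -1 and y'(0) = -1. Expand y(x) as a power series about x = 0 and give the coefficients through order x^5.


Ansatz: y(x) = sum_{n>=0} a_n x^n, so y'(x) = sum_{n>=1} n a_n x^(n-1) and y''(x) = sum_{n>=2} n(n-1) a_n x^(n-2).
Substitute into P(x) y'' + Q(x) y' + R(x) y = 0 with P(x) = 1, Q(x) = 2x, R(x) = -4, and match powers of x.
Initial conditions: a_0 = -1, a_1 = -1.
Setting the coefficient of each power of x to zero and solving order by order (substituting the coefficients already found):
  x^0: 2 a_2 - 4 a_0 = 0  ->  2 a_2 = 4 a_0 = -4  ->  a_2 = -2
  x^1: 6 a_3 - 2 a_1 = 0  ->  6 a_3 = 2 a_1 = -2  ->  a_3 = -1/3
  x^2: 12 a_4 = 0  ->  a_4 = 0
  x^3: 20 a_5 + 2 a_3 = 0  ->  20 a_5 = -2 a_3 = 2/3  ->  a_5 = 1/30
Truncated series: y(x) = -1 - x - 2 x^2 - (1/3) x^3 + (1/30) x^5 + O(x^6).

a_0 = -1; a_1 = -1; a_2 = -2; a_3 = -1/3; a_4 = 0; a_5 = 1/30


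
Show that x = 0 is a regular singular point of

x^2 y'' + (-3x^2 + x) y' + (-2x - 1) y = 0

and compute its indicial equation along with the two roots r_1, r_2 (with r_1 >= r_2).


Divide by x^2 to reach normal form y'' + P_1(x) y' + P_2(x) y = 0 with P_1(x) = -3 + 1/x and P_2(x) = -2/x - 1/x^2.
x = 0 is a singular point because the y'-coefficient -3 + 1/x has a pole at x = 0 and the y-coefficient -2/x - 1/x^2 has a pole at x = 0.
It is a regular singular point because x P_1(x) = p(x) = 1 - 3x and x^2 P_2(x) = q(x) = -2x - 1 are polynomials, hence analytic at x = 0.
p(0) = 1,  q(0) = -1.
Indicial equation: r(r-1) + p(0) r + q(0) = 0, i.e. r^2 + (p(0) - 1) r + q(0) = 0, i.e. r^2 - 1 = 0.
Discriminant: (0)^2 - 4(-1) = 4, so r = (0 ± 2)/2.
Solving: r_1 = 1, r_2 = -1.

indicial: r^2 - 1 = 0; roots r_1 = 1, r_2 = -1


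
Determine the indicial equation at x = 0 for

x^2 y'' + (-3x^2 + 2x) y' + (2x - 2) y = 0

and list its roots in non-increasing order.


Divide by x^2 to reach normal form y'' + P_1(x) y' + P_2(x) y = 0 with P_1(x) = -3 + 2/x and P_2(x) = 2/x - 2/x^2.
x = 0 is a singular point because the y'-coefficient -3 + 2/x has a pole at x = 0 and the y-coefficient 2/x - 2/x^2 has a pole at x = 0.
It is a regular singular point because x P_1(x) = p(x) = 2 - 3x and x^2 P_2(x) = q(x) = 2x - 2 are polynomials, hence analytic at x = 0.
p(0) = 2,  q(0) = -2.
Indicial equation: r(r-1) + p(0) r + q(0) = 0, i.e. r^2 + (p(0) - 1) r + q(0) = 0, i.e. r^2 + 1 r - 2 = 0.
Discriminant: (1)^2 - 4(-2) = 9, so r = (-1 ± 3)/2.
Solving: r_1 = 1, r_2 = -2.

indicial: r^2 + 1 r - 2 = 0; roots r_1 = 1, r_2 = -2


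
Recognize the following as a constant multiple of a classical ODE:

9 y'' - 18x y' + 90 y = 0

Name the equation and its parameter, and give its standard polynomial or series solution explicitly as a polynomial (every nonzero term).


All three coefficients share the factor 9; dividing through by 9 gives  y'' - 2x y' + 10 y = 0.
This matches the Hermite equation y'' - 2x y' + 2n y = 0 with 2n = 10, so n = 5; the polynomial solution is H_5(x).
With y = sum_k a_k x^k, matching x^k gives (k+2)(k+1) a_{k+2} = 2(k - n) a_k = 2(k - 5) a_k. The right side vanishes at k = 5, so the series with the parity of 5 terminates at degree 5.
Standard normalization: leading coefficient of H_n is 2^n, so a_5 = 2^5 = 32. Work downward with a_k = (k+1)(k+2) a_{k+2} / (2(k - n)):
  a_3 = (4)(5)(32) / (2(3 - 5)) = 640/(-4) = -160
  a_1 = (2)(3)(-160) / (2(1 - 5)) = -960/(-8) = 120
Hence H_5(x) = 32 x^5 - 160 x^3 + 120 x.

H_5(x); series = 32 x^5 - 160 x^3 + 120 x


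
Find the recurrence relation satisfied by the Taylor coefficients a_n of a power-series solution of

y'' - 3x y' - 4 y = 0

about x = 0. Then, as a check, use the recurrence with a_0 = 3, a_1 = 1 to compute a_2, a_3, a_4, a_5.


Substitute y = sum_n a_n x^n.
y''(x) has coefficient (n+2)(n+1) a_{n+2} at x^n;
-3 x y'(x) has coefficient -3 n a_n at x^n (shift);
-4 y(x) has coefficient -4 a_n at x^n.
Matching x^n: (n+2)(n+1) a_{n+2} + (-3n - 4) a_n = 0.
Thus a_{n+2} = (3n + 4) / ((n+1)(n+2)) * a_n.

Check with a_0 = 3, a_1 = 1 (apply the recurrence for n = 0, 1, 2, 3): a_0 = 3, a_1 = 1, a_2 = 6, a_3 = 7/6, a_4 = 5, a_5 = 91/120.

a_(n+2) = (3n + 4) / ((n+1)(n+2)) * a_n; check: a_0 = 3, a_1 = 1, a_2 = 6, a_3 = 7/6, a_4 = 5, a_5 = 91/120


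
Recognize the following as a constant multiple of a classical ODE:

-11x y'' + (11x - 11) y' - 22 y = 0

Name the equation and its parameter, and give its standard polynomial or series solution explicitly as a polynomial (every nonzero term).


All three coefficients share the factor -11; dividing through by -11 gives  x y'' + (1 - x) y' + 2 y = 0.
This matches the Laguerre equation x y'' + (1 - x) y' + n y = 0 with n = 2; the polynomial solution is L_2(x).
With y = sum_k a_k x^k, matching x^k gives (k+1)k a_{k+1} + (k+1) a_{k+1} - k a_k + n a_k = 0, i.e. (k+1)^2 a_{k+1} = (k - n) a_k = (k - 2) a_k. The right side vanishes at k = 2, so the series terminates at degree 2.
Standard normalization L_n(0) = 1 gives a_0 = 1. Work upward with a_{k+1} = (k - 2) a_k / (k+1)^2:
  a_1 = (0 - 2)(1) / 1^2 = -2/1 = -2
  a_2 = (1 - 2)(-2) / 2^2 = 2/4 = 1/2
Hence L_2(x) = x^2/2 - 2 x + 1.

L_2(x); series = x^2/2 - 2 x + 1


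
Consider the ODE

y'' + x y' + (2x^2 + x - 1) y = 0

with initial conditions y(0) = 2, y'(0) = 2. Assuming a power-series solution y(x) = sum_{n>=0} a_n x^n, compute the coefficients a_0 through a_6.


Ansatz: y(x) = sum_{n>=0} a_n x^n, so y'(x) = sum_{n>=1} n a_n x^(n-1) and y''(x) = sum_{n>=2} n(n-1) a_n x^(n-2).
Substitute into P(x) y'' + Q(x) y' + R(x) y = 0 with P(x) = 1, Q(x) = x, R(x) = 2x^2 + x - 1, and match powers of x.
Initial conditions: a_0 = 2, a_1 = 2.
Setting the coefficient of each power of x to zero and solving order by order (substituting the coefficients already found):
  x^0: 2 a_2 - a_0 = 0  ->  2 a_2 = a_0 = 2  ->  a_2 = 1
  x^1: 6 a_3 + a_0 = 0  ->  6 a_3 = -a_0 = -2  ->  a_3 = -1/3
  x^2: 12 a_4 + a_2 + a_1 + 2 a_0 = 0  ->  12 a_4 = -a_2 - a_1 - 2 a_0 = -7  ->  a_4 = -7/12
  x^3: 20 a_5 + 2 a_3 + a_2 + 2 a_1 = 0  ->  20 a_5 = -2 a_3 - a_2 - 2 a_1 = -13/3  ->  a_5 = -13/60
  x^4: 30 a_6 + 3 a_4 + a_3 + 2 a_2 = 0  ->  30 a_6 = -3 a_4 - a_3 - 2 a_2 = 1/12  ->  a_6 = 1/360
Truncated series: y(x) = 2 + 2 x + x^2 - (1/3) x^3 - (7/12) x^4 - (13/60) x^5 + (1/360) x^6 + O(x^7).

a_0 = 2; a_1 = 2; a_2 = 1; a_3 = -1/3; a_4 = -7/12; a_5 = -13/60; a_6 = 1/360


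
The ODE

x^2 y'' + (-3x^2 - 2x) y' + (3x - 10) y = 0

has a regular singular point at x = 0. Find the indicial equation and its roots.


Divide by x^2 to reach normal form y'' + P_1(x) y' + P_2(x) y = 0 with P_1(x) = -3 - 2/x and P_2(x) = 3/x - 10/x^2.
x = 0 is a singular point because the y'-coefficient -3 - 2/x has a pole at x = 0 and the y-coefficient 3/x - 10/x^2 has a pole at x = 0.
It is a regular singular point because x P_1(x) = p(x) = -3x - 2 and x^2 P_2(x) = q(x) = 3x - 10 are polynomials, hence analytic at x = 0.
p(0) = -2,  q(0) = -10.
Indicial equation: r(r-1) + p(0) r + q(0) = 0, i.e. r^2 + (p(0) - 1) r + q(0) = 0, i.e. r^2 - 3 r - 10 = 0.
Discriminant: (-3)^2 - 4(-10) = 49, so r = (3 ± 7)/2.
Solving: r_1 = 5, r_2 = -2.

indicial: r^2 - 3 r - 10 = 0; roots r_1 = 5, r_2 = -2


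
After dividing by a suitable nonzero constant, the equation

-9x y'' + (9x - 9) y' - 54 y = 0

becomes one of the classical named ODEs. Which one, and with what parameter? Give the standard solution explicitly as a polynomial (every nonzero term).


All three coefficients share the factor -9; dividing through by -9 gives  x y'' + (1 - x) y' + 6 y = 0.
This matches the Laguerre equation x y'' + (1 - x) y' + n y = 0 with n = 6; the polynomial solution is L_6(x).
With y = sum_k a_k x^k, matching x^k gives (k+1)k a_{k+1} + (k+1) a_{k+1} - k a_k + n a_k = 0, i.e. (k+1)^2 a_{k+1} = (k - n) a_k = (k - 6) a_k. The right side vanishes at k = 6, so the series terminates at degree 6.
Standard normalization L_n(0) = 1 gives a_0 = 1. Work upward with a_{k+1} = (k - 6) a_k / (k+1)^2:
  a_1 = (0 - 6)(1) / 1^2 = -6/1 = -6
  a_2 = (1 - 6)(-6) / 2^2 = 30/4 = 15/2
  a_3 = (2 - 6)(15/2) / 3^2 = -30/9 = -10/3
  a_4 = (3 - 6)(-10/3) / 4^2 = 10/16 = 5/8
  a_5 = (4 - 6)(5/8) / 5^2 = (-5/4)/25 = -1/20
  a_6 = (5 - 6)(-1/20) / 6^2 = (1/20)/36 = 1/720
Hence L_6(x) = x^6/720 - x^5/20 + 5 x^4/8 - 10 x^3/3 + 15 x^2/2 - 6 x + 1.

L_6(x); series = x^6/720 - x^5/20 + 5 x^4/8 - 10 x^3/3 + 15 x^2/2 - 6 x + 1


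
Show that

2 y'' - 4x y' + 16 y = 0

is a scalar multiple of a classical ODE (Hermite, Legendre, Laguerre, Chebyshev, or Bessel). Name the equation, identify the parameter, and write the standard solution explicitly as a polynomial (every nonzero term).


All three coefficients share the factor 2; dividing through by 2 gives  y'' - 2x y' + 8 y = 0.
This matches the Hermite equation y'' - 2x y' + 2n y = 0 with 2n = 8, so n = 4; the polynomial solution is H_4(x).
With y = sum_k a_k x^k, matching x^k gives (k+2)(k+1) a_{k+2} = 2(k - n) a_k = 2(k - 4) a_k. The right side vanishes at k = 4, so the series with the parity of 4 terminates at degree 4.
Standard normalization: leading coefficient of H_n is 2^n, so a_4 = 2^4 = 16. Work downward with a_k = (k+1)(k+2) a_{k+2} / (2(k - n)):
  a_2 = (3)(4)(16) / (2(2 - 4)) = 192/(-4) = -48
  a_0 = (1)(2)(-48) / (2(0 - 4)) = -96/(-8) = 12
Hence H_4(x) = 16 x^4 - 48 x^2 + 12.

H_4(x); series = 16 x^4 - 48 x^2 + 12


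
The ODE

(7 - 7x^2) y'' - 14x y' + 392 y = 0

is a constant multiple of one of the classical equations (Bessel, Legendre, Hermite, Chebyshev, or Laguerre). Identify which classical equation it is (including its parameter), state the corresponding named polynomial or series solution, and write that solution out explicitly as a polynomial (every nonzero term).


All three coefficients share the factor 7; dividing through by 7 gives  (1 - x^2) y'' - 2x y' + 56 y = 0.
This matches the Legendre equation (1 - x^2) y'' - 2x y' + n(n+1) y = 0 (note the -2x y' term) with n(n+1) = 56, so n = 7; the polynomial solution is P_7(x).
With y = sum_k a_k x^k, matching x^k gives (k+2)(k+1) a_{k+2} = [k(k+1) - n(n+1)] a_k = (k - 7)(k + 8) a_k. The right side vanishes at k = 7, so the series with the parity of 7 terminates at degree 7.
Standard normalization (P_n(1) = 1): leading coefficient (2n)!/(2^n (n!)^2) = 87178291200/(128*25401600) = 429/16, so a_7 = 429/16. Work downward with a_k = (k+1)(k+2) a_{k+2} / ((k - 7)(k + 8)):
  a_5 = (6)(7)(429/16) / ((5 - 7)(5 + 8)) = (9009/8)/(-26) = -693/16
  a_3 = (4)(5)(-693/16) / ((3 - 7)(3 + 8)) = (-3465/4)/(-44) = 315/16
  a_1 = (2)(3)(315/16) / ((1 - 7)(1 + 8)) = (945/8)/(-54) = -35/16
Hence P_7(x) = 429 x^7/16 - 693 x^5/16 + 315 x^3/16 - 35 x/16.

P_7(x); series = 429 x^7/16 - 693 x^5/16 + 315 x^3/16 - 35 x/16


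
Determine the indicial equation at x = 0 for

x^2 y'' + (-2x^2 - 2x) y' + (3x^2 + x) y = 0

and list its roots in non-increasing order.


Divide by x^2 to reach normal form y'' + P_1(x) y' + P_2(x) y = 0 with P_1(x) = -2 - 2/x and P_2(x) = 3 + 1/x.
x = 0 is a singular point because the y'-coefficient -2 - 2/x has a pole at x = 0 and the y-coefficient 3 + 1/x has a pole at x = 0.
It is a regular singular point because x P_1(x) = p(x) = -2x - 2 and x^2 P_2(x) = q(x) = 3x^2 + x are polynomials, hence analytic at x = 0.
p(0) = -2,  q(0) = 0.
Indicial equation: r(r-1) + p(0) r + q(0) = 0, i.e. r^2 + (p(0) - 1) r + q(0) = 0, i.e. r^2 - 3 r = 0.
Discriminant: (-3)^2 - 4(0) = 9, so r = (3 ± 3)/2.
Solving: r_1 = 3, r_2 = 0.

indicial: r^2 - 3 r = 0; roots r_1 = 3, r_2 = 0


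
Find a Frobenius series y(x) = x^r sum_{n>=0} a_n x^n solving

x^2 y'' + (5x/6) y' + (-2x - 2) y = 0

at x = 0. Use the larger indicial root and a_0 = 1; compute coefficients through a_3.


Write in Frobenius form y'' + (p(x)/x) y' + (q(x)/x^2) y = 0:
  p(x) = 5/6,  q(x) = -2x - 2.
Indicial equation: r(r-1) + (5/6) r + (-2) = 0 -> roots r_1 = 3/2, r_2 = -4/3.
Take r = r_1 = 3/2. Let y(x) = x^r sum_{n>=0} a_n x^n with a_0 = 1.
Substitute y = x^r sum a_n x^n and match x^{r+n}. The recurrence is
  D(n) a_n - 2 a_{n-1} = 0,  where D(n) = (r+n)(r+n-1) + (5/6)(r+n) + (-2).
  a_n = 2 / D(n) * a_{n-1}.
Since the indicial polynomial factors as (r - r_1)(r - r_2), D(n) = (r_1 + n - r_1)(r_1 + n - r_2) = n(n + 17/6).
Evaluating step by step (a_0 = 1):
  n = 1: D(1) = 1(1 + 17/6) = 23/6; numerator = 2(1) = 2; a_1 = (2)/(23/6) = 12/23
  n = 2: D(2) = 2(2 + 17/6) = 29/3; numerator = 2(12/23) = 24/23; a_2 = (24/23)/(29/3) = 72/667
  n = 3: D(3) = 3(3 + 17/6) = 35/2; numerator = 2(72/667) = 144/667; a_3 = (144/667)/(35/2) = 288/23345

r = 3/2; a_0 = 1; a_1 = 12/23; a_2 = 72/667; a_3 = 288/23345
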